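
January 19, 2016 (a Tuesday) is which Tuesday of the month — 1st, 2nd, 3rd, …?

3rd

Day 19 falls in week ⌈19/7⌉ of the month.
Days 1–7 hold the 1st Tuesday, 8–14 the 2nd, 15–21 the 3rd, 22–28 the 4th, 29–31 the 5th.
19 is in the range for the 3rd.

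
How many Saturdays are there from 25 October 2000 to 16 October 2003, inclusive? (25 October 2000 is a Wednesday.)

25 October 2000 is a Wednesday; the first Saturday on or after it is 28 October 2000 (3 days later).
From 28 October 2000 to 16 October 2003: 64 + 365 + 365 + 289 = 1083 days (rest of 2000, 2001, 2002, to 16 October 2003 in 2003).
1083 ÷ 7 = 154 full weeks with remainder 5, so 154 more Saturdays after the first → 155.

155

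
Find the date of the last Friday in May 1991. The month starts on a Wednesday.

May 1991 begins on a Wednesday, so the first Friday is May 3 (2 days later).
May 1991 has 31 days. Adding weeks: 3, 10, 17, 24, 31 — the last one ≤ 31 is the 31st.

May 31, 1991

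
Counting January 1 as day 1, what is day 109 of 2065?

January has 31 days (109 − 31 = 78 remain).
February has 28 days (78 − 28 = 50 remain).
March has 31 days (50 − 31 = 19 remain).
19 into April → April 19.

April 19, 2065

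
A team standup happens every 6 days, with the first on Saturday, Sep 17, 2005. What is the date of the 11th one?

Nov 16, 2005

The 11th occurrence is 10 intervals after the first: 10 × 6 = 60 days after Sep 17, 2005.
Sep has 30 days — 13 days to the end of Sep leaves 47.
Oct has 31 days (16 left).
16 days into Nov → Nov 16, 2005.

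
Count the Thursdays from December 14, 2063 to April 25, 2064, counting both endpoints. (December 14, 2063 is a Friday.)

19

December 14, 2063 is a Friday; the first Thursday on or after it is December 20, 2063 (6 days later).
From December 20, 2063 to April 25, 2064: 11 + 31 + 29 + 31 + 25 = 127 days (rest of December, January, February, March, April).
127 ÷ 7 = 18 full weeks with remainder 1, so 18 more Thursdays after the first → 19.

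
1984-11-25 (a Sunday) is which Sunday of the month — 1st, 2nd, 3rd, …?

Day 25 falls in week ⌈25/7⌉ of the month.
Days 1–7 hold the 1st Sunday, 8–14 the 2nd, 15–21 the 3rd, 22–28 the 4th, 29–31 the 5th.
25 is in the range for the 4th.

4th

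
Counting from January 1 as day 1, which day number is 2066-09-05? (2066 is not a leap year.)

Days in months before September: 31 + 28 + 31 + 30 + 31 + 30 + 31 + 31 = 243.
Plus 5 days into September → day 248.

248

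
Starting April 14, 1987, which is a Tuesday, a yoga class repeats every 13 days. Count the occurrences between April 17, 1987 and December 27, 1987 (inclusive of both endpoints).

19

Occurrences land 13·i days after April 14, 1987 for i = 0, 1, 2, …
April 17, 1987 is 3 days after the start; 3 ÷ 13 = 0 remainder 3; since the remainder is 3, round up to i = 1. First occurrence in the window: #2 on April 27, 1987 (1×13 = 13 days in).
December 27, 1987 is 257 days after the start; 257 ÷ 13 = 19 remainder 10. Last occurrence in the window: #20 on December 17, 1987.
Occurrences #2 through #20: 19 in total.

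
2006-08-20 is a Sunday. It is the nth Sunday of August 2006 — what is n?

3rd

Day 20 falls in week ⌈20/7⌉ of the month.
Days 1–7 hold the 1st Sunday, 8–14 the 2nd, 15–21 the 3rd, 22–28 the 4th, 29–31 the 5th.
20 is in the range for the 3rd.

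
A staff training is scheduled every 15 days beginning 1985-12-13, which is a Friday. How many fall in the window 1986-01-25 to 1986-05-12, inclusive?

Occurrences land 15·i days after 1985-12-13 for i = 0, 1, 2, …
1986-01-25 is 43 days after the start; 43 ÷ 15 = 2 remainder 13; since the remainder is 13, round up to i = 3. First occurrence in the window: #4 on 1986-01-27 (3×15 = 45 days in).
1986-05-12 is 150 days after the start; 150 ÷ 15 = 10 remainder 0. Last occurrence in the window: #11 on 1986-05-12.
Occurrences #4 through #11: 8 in total.

8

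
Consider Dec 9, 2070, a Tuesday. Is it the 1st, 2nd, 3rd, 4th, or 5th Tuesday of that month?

2nd

Day 9 falls in week ⌈9/7⌉ of the month.
Days 1–7 hold the 1st Tuesday, 8–14 the 2nd, 15–21 the 3rd, 22–28 the 4th, 29–31 the 5th.
9 is in the range for the 2nd.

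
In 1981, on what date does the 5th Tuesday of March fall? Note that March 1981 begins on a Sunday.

March 1981 begins on a Sunday, so the first Tuesday is March 3 (2 days later).
The 5th Tuesday is 4 weeks later: 3 + 28 = 31.

31 March 1981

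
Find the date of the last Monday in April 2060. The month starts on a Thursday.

April 26, 2060

April 2060 begins on a Thursday, so the first Monday is April 5 (4 days later).
April 2060 has 30 days. Adding weeks: 5, 12, 19, 26 — the last one ≤ 30 is the 26th.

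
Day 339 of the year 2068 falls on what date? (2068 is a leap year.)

Jan has 31 days (339 − 31 = 308 remain).
Feb has 29 days (308 − 29 = 279 remain).
Mar has 31 days (279 − 31 = 248 remain).
Apr has 30 days (248 − 30 = 218 remain).
May has 31 days (218 − 31 = 187 remain).
Jun has 30 days (187 − 30 = 157 remain).
Jul has 31 days (157 − 31 = 126 remain).
Aug has 31 days (126 − 31 = 95 remain).
Sep has 30 days (95 − 30 = 65 remain).
Oct has 31 days (65 − 31 = 34 remain).
Nov has 30 days (34 − 30 = 4 remain).
4 into Dec → Dec 4.

Dec 4, 2068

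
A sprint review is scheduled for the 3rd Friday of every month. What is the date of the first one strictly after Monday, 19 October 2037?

October 2037 starts on a Thursday; its first Friday is the 2nd, so the 3rd Friday is the 16th — 16 October 2037.
That is not after 19 October 2037, so look at November 2037.
November 2037 starts on a Sunday; its first Friday is the 6th, so the 3rd Friday is the 20th — 20 November 2037.

20 November 2037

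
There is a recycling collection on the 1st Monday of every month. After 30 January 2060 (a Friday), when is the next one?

2 February 2060

January 2060 starts on a Thursday, so its 1st Monday is 5 January 2060 (4 days in).
That is not after 30 January 2060, so look at February 2060.
February 2060 starts on a Sunday, so its 1st Monday is 2 February 2060 (1 day in).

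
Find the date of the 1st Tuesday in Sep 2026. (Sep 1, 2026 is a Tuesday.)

Sep 1, 2026

Sep 2026 begins on a Tuesday, so the first Tuesday is Sep 1.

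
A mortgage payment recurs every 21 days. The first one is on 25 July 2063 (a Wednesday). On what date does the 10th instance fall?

The 10th occurrence is 9 intervals after the first: 9 × 21 = 189 days after 25 July 2063.
July has 31 days — 6 days to the end of July leaves 183.
August has 31 days (152 left).
September has 30 days (122 left).
October has 31 days (91 left).
November has 30 days (61 left).
December has 31 days (30 left).
30 days into January → 30 January 2064.

30 January 2064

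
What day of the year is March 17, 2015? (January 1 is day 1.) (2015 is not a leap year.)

Days in months before March: 31 + 28 = 59.
Plus 17 days into March → day 76.

76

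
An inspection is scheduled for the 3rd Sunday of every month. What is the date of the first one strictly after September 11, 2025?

September 21, 2025

September 2025 starts on a Monday; its first Sunday is the 7th, so the 3rd Sunday is the 21st — September 21, 2025.
September 21, 2025 is after September 11, 2025, so that is the next one.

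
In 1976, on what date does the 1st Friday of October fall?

October 1976 begins on a Friday, so the first Friday is October 1.

1976-10-01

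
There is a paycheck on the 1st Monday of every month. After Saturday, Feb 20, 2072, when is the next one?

Feb 2072 starts on a Monday, so its 1st Monday is Feb 1, 2072.
That is not after Feb 20, 2072, so look at Mar 2072.
Mar 2072 starts on a Tuesday, so its 1st Monday is Mar 7, 2072 (6 days in).

Mar 7, 2072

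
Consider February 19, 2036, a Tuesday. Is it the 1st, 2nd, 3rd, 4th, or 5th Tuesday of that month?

Day 19 falls in week ⌈19/7⌉ of the month.
Days 1–7 hold the 1st Tuesday, 8–14 the 2nd, 15–21 the 3rd, 22–28 the 4th, 29–31 the 5th.
19 is in the range for the 3rd.

3rd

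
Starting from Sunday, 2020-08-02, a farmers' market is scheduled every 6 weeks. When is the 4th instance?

2020-12-06

The 4th occurrence is 3 intervals after the first: 3 × 42 = 126 days after 2020-08-02.
August has 31 days — 29 days to the end of August leaves 97.
September has 30 days (67 left).
October has 31 days (36 left).
November has 30 days (6 left).
6 days into December → 2020-12-06.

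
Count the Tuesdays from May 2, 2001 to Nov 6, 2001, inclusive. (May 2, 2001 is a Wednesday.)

27

May 2, 2001 is a Wednesday; the first Tuesday on or after it is May 8, 2001 (6 days later).
From May 8, 2001 to Nov 6, 2001: 23 + 30 + 31 + 31 + 30 + 31 + 6 = 182 days (rest of May, Jun, Jul, Aug, Sep, Oct, Nov).
182 ÷ 7 = 26 full weeks with remainder 0, so 26 more Tuesdays after the first → 27.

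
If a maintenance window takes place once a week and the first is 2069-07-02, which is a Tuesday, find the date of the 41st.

2070-04-08

The 41st occurrence is 40 intervals after the first: 40 × 7 = 280 days after 2069-07-02.
July has 31 days — 29 days to the end of July leaves 251.
August has 31 days (220 left).
September has 30 days (190 left).
October has 31 days (159 left).
November has 30 days (129 left).
December has 31 days (98 left).
January has 31 days (67 left).
February has 28 days (39 left).
March has 31 days (8 left).
8 days into April → 2070-04-08.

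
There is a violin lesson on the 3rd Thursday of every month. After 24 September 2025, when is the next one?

September 2025 starts on a Monday; its first Thursday is the 4th, so the 3rd Thursday is the 18th — 18 September 2025.
That is not after 24 September 2025, so look at October 2025.
October 2025 starts on a Wednesday; its first Thursday is the 2nd, so the 3rd Thursday is the 16th — 16 October 2025.

16 October 2025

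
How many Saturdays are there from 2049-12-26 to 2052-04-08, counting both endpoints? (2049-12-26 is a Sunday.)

2049-12-26 is a Sunday; the first Saturday on or after it is 2050-01-01 (6 days later).
From 2050-01-01 to 2052-04-08: 364 + 365 + 99 = 828 days (rest of 2050, 2051, to 2052-04-08 in 2052).
828 ÷ 7 = 118 full weeks with remainder 2, so 118 more Saturdays after the first → 119.

119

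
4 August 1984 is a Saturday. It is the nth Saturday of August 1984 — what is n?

Day 4 falls in week ⌈4/7⌉ of the month.
Days 1–7 hold the 1st Saturday, 8–14 the 2nd, 15–21 the 3rd, 22–28 the 4th, 29–31 the 5th.
4 is in the range for the 1st.

1st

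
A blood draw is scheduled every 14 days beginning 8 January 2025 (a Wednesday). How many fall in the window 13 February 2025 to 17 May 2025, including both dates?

7

Occurrences land 14·i days after 8 January 2025 for i = 0, 1, 2, …
13 February 2025 is 36 days after the start; 36 ÷ 14 = 2 remainder 8; since the remainder is 8, round up to i = 3. First occurrence in the window: #4 on 19 February 2025 (3×14 = 42 days in).
17 May 2025 is 129 days after the start; 129 ÷ 14 = 9 remainder 3. Last occurrence in the window: #10 on 14 May 2025.
Occurrences #4 through #10: 7 in total.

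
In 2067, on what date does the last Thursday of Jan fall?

Jan 2067 begins on a Saturday, so the first Thursday is Jan 6 (5 days later).
Jan 2067 has 31 days. Adding weeks: 6, 13, 20, 27 — the last one ≤ 31 is the 27th.

Jan 27, 2067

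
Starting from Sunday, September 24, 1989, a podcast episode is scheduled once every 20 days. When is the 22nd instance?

The 22nd occurrence is 21 intervals after the first: 21 × 20 = 420 days after September 24, 1989.
September has 30 days — 6 days to the end of September leaves 414.
From end of September to end of 1989 is 92 days (322 left).
January has 31 days (291 left).
February has 28 days (263 left).
March has 31 days (232 left).
April has 30 days (202 left).
May has 31 days (171 left).
June has 30 days (141 left).
July has 31 days (110 left).
August has 31 days (79 left).
September has 30 days (49 left).
October has 31 days (18 left).
18 days into November → November 18, 1990.

November 18, 1990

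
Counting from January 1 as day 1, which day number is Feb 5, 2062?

Days in months before Feb: 31 = 31.
Plus 5 days into Feb → day 36.

36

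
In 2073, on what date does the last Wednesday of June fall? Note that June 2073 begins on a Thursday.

June 2073 begins on a Thursday, so the first Wednesday is June 7 (6 days later).
June 2073 has 30 days. Adding weeks: 7, 14, 21, 28 — the last one ≤ 30 is the 28th.

2073-06-28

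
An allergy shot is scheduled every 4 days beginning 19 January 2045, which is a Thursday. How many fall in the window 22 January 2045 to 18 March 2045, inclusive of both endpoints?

14

Occurrences land 4·i days after 19 January 2045 for i = 0, 1, 2, …
22 January 2045 is 3 days after the start; 3 ÷ 4 = 0 remainder 3; since the remainder is 3, round up to i = 1. First occurrence in the window: #2 on 23 January 2045 (1×4 = 4 days in).
18 March 2045 is 58 days after the start; 58 ÷ 4 = 14 remainder 2. Last occurrence in the window: #15 on 16 March 2045.
Occurrences #2 through #15: 14 in total.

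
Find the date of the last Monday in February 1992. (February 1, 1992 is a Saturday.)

February 24, 1992

February 1992 begins on a Saturday, so the first Monday is February 3 (2 days later).
February 1992 has 29 days. Adding weeks: 3, 10, 17, 24 — the last one ≤ 29 is the 24th.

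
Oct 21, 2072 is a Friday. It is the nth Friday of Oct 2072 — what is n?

3rd

Day 21 falls in week ⌈21/7⌉ of the month.
Days 1–7 hold the 1st Friday, 8–14 the 2nd, 15–21 the 3rd, 22–28 the 4th, 29–31 the 5th.
21 is in the range for the 3rd.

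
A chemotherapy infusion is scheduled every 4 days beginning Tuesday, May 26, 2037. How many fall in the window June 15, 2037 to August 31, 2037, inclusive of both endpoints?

20

Occurrences land 4·i days after May 26, 2037 for i = 0, 1, 2, …
June 15, 2037 is 20 days after the start; 20 ÷ 4 = 5 remainder 0. First occurrence in the window: #6 on June 15, 2037 (5×4 = 20 days in).
August 31, 2037 is 97 days after the start; 97 ÷ 4 = 24 remainder 1. Last occurrence in the window: #25 on August 30, 2037.
Occurrences #6 through #25: 20 in total.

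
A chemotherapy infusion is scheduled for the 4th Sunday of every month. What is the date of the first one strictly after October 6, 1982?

October 24, 1982

October 1982 starts on a Friday; its first Sunday is the 3rd, so the 4th Sunday is the 24th — October 24, 1982.
October 24, 1982 is after October 6, 1982, so that is the next one.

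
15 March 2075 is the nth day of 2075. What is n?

Days in months before March: 31 + 28 = 59.
Plus 15 days into March → day 74.

74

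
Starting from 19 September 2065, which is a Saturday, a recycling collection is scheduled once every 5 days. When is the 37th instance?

The 37th occurrence is 36 intervals after the first: 36 × 5 = 180 days after 19 September 2065.
September has 30 days — 11 days to the end of September leaves 169.
October has 31 days (138 left).
November has 30 days (108 left).
December has 31 days (77 left).
January has 31 days (46 left).
February has 28 days (18 left).
18 days into March → 18 March 2066.

18 March 2066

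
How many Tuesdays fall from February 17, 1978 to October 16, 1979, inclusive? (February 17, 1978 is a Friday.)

87

February 17, 1978 is a Friday; the first Tuesday on or after it is February 21, 1978 (4 days later).
From February 21, 1978 to October 16, 1979: 313 + 289 = 602 days (rest of 1978, to October 16, 1979 in 1979).
602 ÷ 7 = 86 full weeks with remainder 0, so 86 more Tuesdays after the first → 87.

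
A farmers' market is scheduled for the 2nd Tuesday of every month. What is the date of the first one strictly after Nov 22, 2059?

Dec 9, 2059

Nov 2059 starts on a Saturday; its first Tuesday is the 4th, so the 2nd Tuesday is the 11th — Nov 11, 2059.
That is not after Nov 22, 2059, so look at Dec 2059.
Dec 2059 starts on a Monday; its first Tuesday is the 2nd, so the 2nd Tuesday is the 9th — Dec 9, 2059.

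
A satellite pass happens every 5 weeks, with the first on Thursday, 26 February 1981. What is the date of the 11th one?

The 11th occurrence is 10 intervals after the first: 10 × 35 = 350 days after 26 February 1981.
February has 28 days — 2 days to the end of February leaves 348.
March has 31 days (317 left).
April has 30 days (287 left).
May has 31 days (256 left).
June has 30 days (226 left).
July has 31 days (195 left).
August has 31 days (164 left).
September has 30 days (134 left).
October has 31 days (103 left).
November has 30 days (73 left).
December has 31 days (42 left).
January has 31 days (11 left).
11 days into February → 11 February 1982.

11 February 1982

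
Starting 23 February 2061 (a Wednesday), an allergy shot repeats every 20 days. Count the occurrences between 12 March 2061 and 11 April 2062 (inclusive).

20

Occurrences land 20·i days after 23 February 2061 for i = 0, 1, 2, …
12 March 2061 is 17 days after the start; 17 ÷ 20 = 0 remainder 17; since the remainder is 17, round up to i = 1. First occurrence in the window: #2 on 15 March 2061 (1×20 = 20 days in).
11 April 2062 is 412 days after the start; 412 ÷ 20 = 20 remainder 12. Last occurrence in the window: #21 on 30 March 2062.
Occurrences #2 through #21: 20 in total.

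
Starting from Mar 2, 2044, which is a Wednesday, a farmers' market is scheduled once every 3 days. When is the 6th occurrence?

Mar 17, 2044

The 6th occurrence is 5 intervals after the first: 5 × 3 = 15 days after Mar 2, 2044.
15 days later is Mar 17, 2044.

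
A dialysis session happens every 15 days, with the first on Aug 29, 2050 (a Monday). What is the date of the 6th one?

Nov 12, 2050

The 6th occurrence is 5 intervals after the first: 5 × 15 = 75 days after Aug 29, 2050.
Aug has 31 days — 2 days to the end of Aug leaves 73.
Sep has 30 days (43 left).
Oct has 31 days (12 left).
12 days into Nov → Nov 12, 2050.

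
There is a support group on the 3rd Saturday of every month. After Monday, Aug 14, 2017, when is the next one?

Aug 19, 2017

Aug 2017 starts on a Tuesday; its first Saturday is the 5th, so the 3rd Saturday is the 19th — Aug 19, 2017.
Aug 19, 2017 is after Aug 14, 2017, so that is the next one.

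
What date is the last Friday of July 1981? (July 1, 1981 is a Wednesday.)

July 1981 begins on a Wednesday, so the first Friday is July 3 (2 days later).
July 1981 has 31 days. Adding weeks: 3, 10, 17, 24, 31 — the last one ≤ 31 is the 31st.

31 July 1981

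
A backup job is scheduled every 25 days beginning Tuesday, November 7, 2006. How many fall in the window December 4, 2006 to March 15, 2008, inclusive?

18

Occurrences land 25·i days after November 7, 2006 for i = 0, 1, 2, …
December 4, 2006 is 27 days after the start; 27 ÷ 25 = 1 remainder 2; since the remainder is 2, round up to i = 2. First occurrence in the window: #3 on December 27, 2006 (2×25 = 50 days in).
March 15, 2008 is 494 days after the start; 494 ÷ 25 = 19 remainder 19. Last occurrence in the window: #20 on February 25, 2008.
Occurrences #3 through #20: 18 in total.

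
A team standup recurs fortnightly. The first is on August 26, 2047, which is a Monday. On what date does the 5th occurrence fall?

October 21, 2047

The 5th occurrence is 4 intervals after the first: 4 × 14 = 56 days after August 26, 2047.
August has 31 days — 5 days to the end of August leaves 51.
September has 30 days (21 left).
21 days into October → October 21, 2047.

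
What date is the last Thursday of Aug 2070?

Aug 28, 2070

Aug 2070 begins on a Friday, so the first Thursday is Aug 7 (6 days later).
Aug 2070 has 31 days. Adding weeks: 7, 14, 21, 28 — the last one ≤ 31 is the 28th.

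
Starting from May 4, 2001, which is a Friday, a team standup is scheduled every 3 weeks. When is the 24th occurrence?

The 24th occurrence is 23 intervals after the first: 23 × 21 = 483 days after May 4, 2001.
May has 31 days — 27 days to the end of May leaves 456.
From end of May to end of 2001 is 214 days (242 left).
January has 31 days (211 left).
February has 28 days (183 left).
March has 31 days (152 left).
April has 30 days (122 left).
May has 31 days (91 left).
June has 30 days (61 left).
July has 31 days (30 left).
30 days into August → August 30, 2002.

August 30, 2002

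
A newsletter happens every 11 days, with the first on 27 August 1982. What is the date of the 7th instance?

1 November 1982

The 7th occurrence is 6 intervals after the first: 6 × 11 = 66 days after 27 August 1982.
August has 31 days — 4 days to the end of August leaves 62.
September has 30 days (32 left).
October has 31 days (1 left).
1 day into November → 1 November 1982.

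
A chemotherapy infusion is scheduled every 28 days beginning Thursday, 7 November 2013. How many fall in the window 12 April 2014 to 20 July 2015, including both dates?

Occurrences land 28·i days after 7 November 2013 for i = 0, 1, 2, …
12 April 2014 is 156 days after the start; 156 ÷ 28 = 5 remainder 16; since the remainder is 16, round up to i = 6. First occurrence in the window: #7 on 24 April 2014 (6×28 = 168 days in).
20 July 2015 is 620 days after the start; 620 ÷ 28 = 22 remainder 4. Last occurrence in the window: #23 on 16 July 2015.
Occurrences #7 through #23: 17 in total.

17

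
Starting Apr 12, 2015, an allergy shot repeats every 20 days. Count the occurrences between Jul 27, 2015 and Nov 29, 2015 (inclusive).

Occurrences land 20·i days after Apr 12, 2015 for i = 0, 1, 2, …
Jul 27, 2015 is 106 days after the start; 106 ÷ 20 = 5 remainder 6; since the remainder is 6, round up to i = 6. First occurrence in the window: #7 on Aug 10, 2015 (6×20 = 120 days in).
Nov 29, 2015 is 231 days after the start; 231 ÷ 20 = 11 remainder 11. Last occurrence in the window: #12 on Nov 18, 2015.
Occurrences #7 through #12: 6 in total.

6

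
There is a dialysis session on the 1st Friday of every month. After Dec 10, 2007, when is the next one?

Jan 4, 2008

Dec 2007 starts on a Saturday, so its 1st Friday is Dec 7, 2007 (6 days in).
That is not after Dec 10, 2007, so look at Jan 2008.
Jan 2008 starts on a Tuesday, so its 1st Friday is Jan 4, 2008 (3 days in).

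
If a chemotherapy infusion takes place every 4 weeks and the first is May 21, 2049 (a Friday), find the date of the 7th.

November 5, 2049

The 7th occurrence is 6 intervals after the first: 6 × 28 = 168 days after May 21, 2049.
May has 31 days — 10 days to the end of May leaves 158.
June has 30 days (128 left).
July has 31 days (97 left).
August has 31 days (66 left).
September has 30 days (36 left).
October has 31 days (5 left).
5 days into November → November 5, 2049.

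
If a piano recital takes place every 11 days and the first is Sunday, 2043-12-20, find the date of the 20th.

2044-07-16

The 20th occurrence is 19 intervals after the first: 19 × 11 = 209 days after 2043-12-20.
December has 31 days — 11 days to the end of December leaves 198.
January has 31 days (167 left).
February has 29 days (138 left).
March has 31 days (107 left).
April has 30 days (77 left).
May has 31 days (46 left).
June has 30 days (16 left).
16 days into July → 2044-07-16.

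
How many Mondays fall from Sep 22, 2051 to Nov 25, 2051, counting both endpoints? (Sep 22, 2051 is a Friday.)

Sep 22, 2051 is a Friday; the first Monday on or after it is Sep 25, 2051 (3 days later).
From Sep 25, 2051 to Nov 25, 2051: 5 + 31 + 25 = 61 days (rest of Sep, Oct, Nov).
61 ÷ 7 = 8 full weeks with remainder 5, so 8 more Mondays after the first → 9.

9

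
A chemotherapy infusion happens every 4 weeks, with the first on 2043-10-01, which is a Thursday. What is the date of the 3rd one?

The 3rd occurrence is 2 intervals after the first: 2 × 28 = 56 days after 2043-10-01.
October has 31 days — 30 days to the end of October leaves 26.
26 days into November → 2043-11-26.

2043-11-26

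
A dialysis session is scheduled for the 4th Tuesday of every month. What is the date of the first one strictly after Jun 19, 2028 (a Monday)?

Jun 2028 starts on a Thursday; its first Tuesday is the 6th, so the 4th Tuesday is the 27th — Jun 27, 2028.
Jun 27, 2028 is after Jun 19, 2028, so that is the next one.

Jun 27, 2028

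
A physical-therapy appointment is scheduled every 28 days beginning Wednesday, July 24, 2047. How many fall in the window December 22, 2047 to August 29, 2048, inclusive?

9

Occurrences land 28·i days after July 24, 2047 for i = 0, 1, 2, …
December 22, 2047 is 151 days after the start; 151 ÷ 28 = 5 remainder 11; since the remainder is 11, round up to i = 6. First occurrence in the window: #7 on January 8, 2048 (6×28 = 168 days in).
August 29, 2048 is 402 days after the start; 402 ÷ 28 = 14 remainder 10. Last occurrence in the window: #15 on August 19, 2048.
Occurrences #7 through #15: 9 in total.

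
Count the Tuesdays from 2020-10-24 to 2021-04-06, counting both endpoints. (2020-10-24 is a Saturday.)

24

2020-10-24 is a Saturday; the first Tuesday on or after it is 2020-10-27 (3 days later).
From 2020-10-27 to 2021-04-06: 4 + 30 + 31 + 31 + 28 + 31 + 6 = 161 days (rest of October, November, December, January, February, March, April).
161 ÷ 7 = 23 full weeks with remainder 0, so 23 more Tuesdays after the first → 24.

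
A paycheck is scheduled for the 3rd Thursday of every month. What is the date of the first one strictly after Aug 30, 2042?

Sep 18, 2042

Aug 2042 starts on a Friday; its first Thursday is the 7th, so the 3rd Thursday is the 21st — Aug 21, 2042.
That is not after Aug 30, 2042, so look at Sep 2042.
Sep 2042 starts on a Monday; its first Thursday is the 4th, so the 3rd Thursday is the 18th — Sep 18, 2042.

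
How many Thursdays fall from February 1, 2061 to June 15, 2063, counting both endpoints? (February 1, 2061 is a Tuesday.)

February 1, 2061 is a Tuesday; the first Thursday on or after it is February 3, 2061 (2 days later).
From February 3, 2061 to June 15, 2063: 331 + 365 + 166 = 862 days (rest of 2061, 2062, to June 15, 2063 in 2063).
862 ÷ 7 = 123 full weeks with remainder 1, so 123 more Thursdays after the first → 124.

124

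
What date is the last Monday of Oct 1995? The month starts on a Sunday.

Oct 30, 1995

Oct 1995 begins on a Sunday, so the first Monday is Oct 2 (1 day later).
Oct 1995 has 31 days. Adding weeks: 2, 9, 16, 23, 30 — the last one ≤ 31 is the 30th.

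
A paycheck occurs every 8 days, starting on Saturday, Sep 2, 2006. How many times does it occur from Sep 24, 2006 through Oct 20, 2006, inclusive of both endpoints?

4

Occurrences land 8·i days after Sep 2, 2006 for i = 0, 1, 2, …
Sep 24, 2006 is 22 days after the start; 22 ÷ 8 = 2 remainder 6; since the remainder is 6, round up to i = 3. First occurrence in the window: #4 on Sep 26, 2006 (3×8 = 24 days in).
Oct 20, 2006 is 48 days after the start; 48 ÷ 8 = 6 remainder 0. Last occurrence in the window: #7 on Oct 20, 2006.
Occurrences #4 through #7: 4 in total.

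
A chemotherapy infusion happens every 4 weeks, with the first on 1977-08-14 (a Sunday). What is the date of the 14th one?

The 14th occurrence is 13 intervals after the first: 13 × 28 = 364 days after 1977-08-14.
August has 31 days — 17 days to the end of August leaves 347.
September has 30 days (317 left).
October has 31 days (286 left).
November has 30 days (256 left).
December has 31 days (225 left).
January has 31 days (194 left).
February has 28 days (166 left).
March has 31 days (135 left).
April has 30 days (105 left).
May has 31 days (74 left).
June has 30 days (44 left).
July has 31 days (13 left).
13 days into August → 1978-08-13.

1978-08-13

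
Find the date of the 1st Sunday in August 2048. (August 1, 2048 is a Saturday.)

2048-08-02

August 2048 begins on a Saturday, so the first Sunday is August 2 (1 day later).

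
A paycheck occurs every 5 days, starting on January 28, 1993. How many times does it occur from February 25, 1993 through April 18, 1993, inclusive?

11

Occurrences land 5·i days after January 28, 1993 for i = 0, 1, 2, …
February 25, 1993 is 28 days after the start; 28 ÷ 5 = 5 remainder 3; since the remainder is 3, round up to i = 6. First occurrence in the window: #7 on February 27, 1993 (6×5 = 30 days in).
April 18, 1993 is 80 days after the start; 80 ÷ 5 = 16 remainder 0. Last occurrence in the window: #17 on April 18, 1993.
Occurrences #7 through #17: 11 in total.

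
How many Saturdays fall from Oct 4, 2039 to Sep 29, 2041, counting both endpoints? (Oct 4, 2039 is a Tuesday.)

Oct 4, 2039 is a Tuesday; the first Saturday on or after it is Oct 8, 2039 (4 days later).
From Oct 8, 2039 to Sep 29, 2041: 84 + 366 + 272 = 722 days (rest of 2039, 2040, to Sep 29, 2041 in 2041).
722 ÷ 7 = 103 full weeks with remainder 1, so 103 more Saturdays after the first → 104.

104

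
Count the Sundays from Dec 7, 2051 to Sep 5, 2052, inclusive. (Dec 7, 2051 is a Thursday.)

39

Dec 7, 2051 is a Thursday; the first Sunday on or after it is Dec 10, 2051 (3 days later).
From Dec 10, 2051 to Sep 5, 2052: 21 + 31 + 29 + 31 + 30 + 31 + 30 + 31 + 31 + 5 = 270 days (rest of Dec, Jan, Feb, Mar, Apr, May, Jun, Jul, Aug, Sep).
270 ÷ 7 = 38 full weeks with remainder 4, so 38 more Sundays after the first → 39.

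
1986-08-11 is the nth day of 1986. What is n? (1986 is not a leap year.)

223

Days in months before August: 31 + 28 + 31 + 30 + 31 + 30 + 31 = 212.
Plus 11 days into August → day 223.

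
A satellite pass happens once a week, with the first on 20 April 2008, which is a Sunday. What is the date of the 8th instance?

The 8th occurrence is 7 intervals after the first: 7 × 7 = 49 days after 20 April 2008.
April has 30 days — 10 days to the end of April leaves 39.
May has 31 days (8 left).
8 days into June → 8 June 2008.

8 June 2008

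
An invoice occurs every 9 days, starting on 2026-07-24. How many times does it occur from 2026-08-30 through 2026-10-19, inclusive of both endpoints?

Occurrences land 9·i days after 2026-07-24 for i = 0, 1, 2, …
2026-08-30 is 37 days after the start; 37 ÷ 9 = 4 remainder 1; since the remainder is 1, round up to i = 5. First occurrence in the window: #6 on 2026-09-07 (5×9 = 45 days in).
2026-10-19 is 87 days after the start; 87 ÷ 9 = 9 remainder 6. Last occurrence in the window: #10 on 2026-10-13.
Occurrences #6 through #10: 5 in total.

5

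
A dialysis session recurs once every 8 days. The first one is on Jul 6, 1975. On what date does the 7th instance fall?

The 7th occurrence is 6 intervals after the first: 6 × 8 = 48 days after Jul 6, 1975.
Jul has 31 days — 25 days to the end of Jul leaves 23.
23 days into Aug → Aug 23, 1975.

Aug 23, 1975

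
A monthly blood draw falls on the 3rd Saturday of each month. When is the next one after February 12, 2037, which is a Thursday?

February 2037 starts on a Sunday; its first Saturday is the 7th, so the 3rd Saturday is the 21st — February 21, 2037.
February 21, 2037 is after February 12, 2037, so that is the next one.

February 21, 2037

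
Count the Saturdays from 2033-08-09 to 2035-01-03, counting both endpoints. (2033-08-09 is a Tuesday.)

73

2033-08-09 is a Tuesday; the first Saturday on or after it is 2033-08-13 (4 days later).
From 2033-08-13 to 2035-01-03: 140 + 365 + 3 = 508 days (rest of 2033, 2034, to 2035-01-03 in 2035).
508 ÷ 7 = 72 full weeks with remainder 4, so 72 more Saturdays after the first → 73.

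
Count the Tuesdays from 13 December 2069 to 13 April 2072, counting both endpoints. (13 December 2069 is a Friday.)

122

13 December 2069 is a Friday; the first Tuesday on or after it is 17 December 2069 (4 days later).
From 17 December 2069 to 13 April 2072: 14 + 365 + 365 + 104 = 848 days (rest of 2069, 2070, 2071, to 13 April 2072 in 2072).
848 ÷ 7 = 121 full weeks with remainder 1, so 121 more Tuesdays after the first → 122.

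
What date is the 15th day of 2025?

2025-01-15

15 into January → January 15.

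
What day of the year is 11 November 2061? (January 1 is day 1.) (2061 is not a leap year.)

Days in months before November: 31 + 28 + 31 + 30 + 31 + 30 + 31 + 31 + 30 + 31 = 304.
Plus 11 days into November → day 315.

315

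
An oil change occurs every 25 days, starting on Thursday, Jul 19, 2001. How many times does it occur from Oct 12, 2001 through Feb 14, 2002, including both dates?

5

Occurrences land 25·i days after Jul 19, 2001 for i = 0, 1, 2, …
Oct 12, 2001 is 85 days after the start; 85 ÷ 25 = 3 remainder 10; since the remainder is 10, round up to i = 4. First occurrence in the window: #5 on Oct 27, 2001 (4×25 = 100 days in).
Feb 14, 2002 is 210 days after the start; 210 ÷ 25 = 8 remainder 10. Last occurrence in the window: #9 on Feb 4, 2002.
Occurrences #5 through #9: 5 in total.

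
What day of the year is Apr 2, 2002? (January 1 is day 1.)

Days in months before Apr: 31 + 28 + 31 = 90.
Plus 2 days into Apr → day 92.

92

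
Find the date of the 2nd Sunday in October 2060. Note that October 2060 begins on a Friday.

October 2060 begins on a Friday, so the first Sunday is October 3 (2 days later).
The 2nd Sunday is 1 weeks later: 3 + 7 = 10.

October 10, 2060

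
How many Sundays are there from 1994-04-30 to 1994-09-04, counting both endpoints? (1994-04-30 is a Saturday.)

1994-04-30 is a Saturday; the first Sunday on or after it is 1994-05-01 (1 day later).
From 1994-05-01 to 1994-09-04: 30 + 30 + 31 + 31 + 4 = 126 days (rest of May, June, July, August, September).
126 ÷ 7 = 18 full weeks with remainder 0, so 18 more Sundays after the first → 19.

19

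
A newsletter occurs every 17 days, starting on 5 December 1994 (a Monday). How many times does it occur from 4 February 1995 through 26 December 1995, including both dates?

19

Occurrences land 17·i days after 5 December 1994 for i = 0, 1, 2, …
4 February 1995 is 61 days after the start; 61 ÷ 17 = 3 remainder 10; since the remainder is 10, round up to i = 4. First occurrence in the window: #5 on 11 February 1995 (4×17 = 68 days in).
26 December 1995 is 386 days after the start; 386 ÷ 17 = 22 remainder 12. Last occurrence in the window: #23 on 14 December 1995.
Occurrences #5 through #23: 19 in total.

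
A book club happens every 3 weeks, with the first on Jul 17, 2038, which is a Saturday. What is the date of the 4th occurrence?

Sep 18, 2038

The 4th occurrence is 3 intervals after the first: 3 × 21 = 63 days after Jul 17, 2038.
Jul has 31 days — 14 days to the end of Jul leaves 49.
Aug has 31 days (18 left).
18 days into Sep → Sep 18, 2038.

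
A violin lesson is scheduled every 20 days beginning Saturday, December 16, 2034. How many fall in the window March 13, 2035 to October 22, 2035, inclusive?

Occurrences land 20·i days after December 16, 2034 for i = 0, 1, 2, …
March 13, 2035 is 87 days after the start; 87 ÷ 20 = 4 remainder 7; since the remainder is 7, round up to i = 5. First occurrence in the window: #6 on March 26, 2035 (5×20 = 100 days in).
October 22, 2035 is 310 days after the start; 310 ÷ 20 = 15 remainder 10. Last occurrence in the window: #16 on October 12, 2035.
Occurrences #6 through #16: 11 in total.

11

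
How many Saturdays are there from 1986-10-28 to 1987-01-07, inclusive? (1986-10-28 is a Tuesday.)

10

1986-10-28 is a Tuesday; the first Saturday on or after it is 1986-11-01 (4 days later).
From 1986-11-01 to 1987-01-07: 29 + 31 + 7 = 67 days (rest of November, December, January).
67 ÷ 7 = 9 full weeks with remainder 4, so 9 more Saturdays after the first → 10.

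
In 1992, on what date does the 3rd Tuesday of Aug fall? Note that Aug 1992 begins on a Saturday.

Aug 1992 begins on a Saturday, so the first Tuesday is Aug 4 (3 days later).
The 3rd Tuesday is 2 weeks later: 4 + 14 = 18.

Aug 18, 1992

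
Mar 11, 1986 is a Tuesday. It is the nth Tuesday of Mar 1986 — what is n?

Day 11 falls in week ⌈11/7⌉ of the month.
Days 1–7 hold the 1st Tuesday, 8–14 the 2nd, 15–21 the 3rd, 22–28 the 4th, 29–31 the 5th.
11 is in the range for the 2nd.

2nd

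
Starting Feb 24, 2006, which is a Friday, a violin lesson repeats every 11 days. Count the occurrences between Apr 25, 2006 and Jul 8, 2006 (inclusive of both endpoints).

Occurrences land 11·i days after Feb 24, 2006 for i = 0, 1, 2, …
Apr 25, 2006 is 60 days after the start; 60 ÷ 11 = 5 remainder 5; since the remainder is 5, round up to i = 6. First occurrence in the window: #7 on May 1, 2006 (6×11 = 66 days in).
Jul 8, 2006 is 134 days after the start; 134 ÷ 11 = 12 remainder 2. Last occurrence in the window: #13 on Jul 6, 2006.
Occurrences #7 through #13: 7 in total.

7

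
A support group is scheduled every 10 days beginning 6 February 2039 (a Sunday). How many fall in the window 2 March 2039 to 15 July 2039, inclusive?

Occurrences land 10·i days after 6 February 2039 for i = 0, 1, 2, …
2 March 2039 is 24 days after the start; 24 ÷ 10 = 2 remainder 4; since the remainder is 4, round up to i = 3. First occurrence in the window: #4 on 8 March 2039 (3×10 = 30 days in).
15 July 2039 is 159 days after the start; 159 ÷ 10 = 15 remainder 9. Last occurrence in the window: #16 on 6 July 2039.
Occurrences #4 through #16: 13 in total.

13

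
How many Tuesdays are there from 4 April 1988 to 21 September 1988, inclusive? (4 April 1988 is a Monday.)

25

4 April 1988 is a Monday; the first Tuesday on or after it is 5 April 1988 (1 day later).
From 5 April 1988 to 21 September 1988: 25 + 31 + 30 + 31 + 31 + 21 = 169 days (rest of April, May, June, July, August, September).
169 ÷ 7 = 24 full weeks with remainder 1, so 24 more Tuesdays after the first → 25.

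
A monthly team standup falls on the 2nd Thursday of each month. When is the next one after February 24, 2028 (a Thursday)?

February 2028 starts on a Tuesday; its first Thursday is the 3rd, so the 2nd Thursday is the 10th — February 10, 2028.
That is not after February 24, 2028, so look at March 2028.
March 2028 starts on a Wednesday; its first Thursday is the 2nd, so the 2nd Thursday is the 9th — March 9, 2028.

March 9, 2028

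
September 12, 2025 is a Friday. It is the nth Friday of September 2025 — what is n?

2nd

Day 12 falls in week ⌈12/7⌉ of the month.
Days 1–7 hold the 1st Friday, 8–14 the 2nd, 15–21 the 3rd, 22–28 the 4th, 29–31 the 5th.
12 is in the range for the 2nd.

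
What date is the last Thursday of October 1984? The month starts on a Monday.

1984-10-25

October 1984 begins on a Monday, so the first Thursday is October 4 (3 days later).
October 1984 has 31 days. Adding weeks: 4, 11, 18, 25 — the last one ≤ 31 is the 25th.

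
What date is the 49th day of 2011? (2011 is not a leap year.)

Feb 18, 2011

Jan has 31 days (49 − 31 = 18 remain).
18 into Feb → Feb 18.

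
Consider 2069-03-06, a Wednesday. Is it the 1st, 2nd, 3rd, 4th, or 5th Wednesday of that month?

1st

Day 6 falls in week ⌈6/7⌉ of the month.
Days 1–7 hold the 1st Wednesday, 8–14 the 2nd, 15–21 the 3rd, 22–28 the 4th, 29–31 the 5th.
6 is in the range for the 1st.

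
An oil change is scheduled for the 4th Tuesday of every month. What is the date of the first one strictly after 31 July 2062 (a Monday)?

July 2062 starts on a Saturday; its first Tuesday is the 4th, so the 4th Tuesday is the 25th — 25 July 2062.
That is not after 31 July 2062, so look at August 2062.
August 2062 starts on a Tuesday; its first Tuesday is the 1st, so the 4th Tuesday is the 22nd — 22 August 2062.

22 August 2062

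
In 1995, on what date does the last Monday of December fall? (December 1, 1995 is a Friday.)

December 1995 begins on a Friday, so the first Monday is December 4 (3 days later).
December 1995 has 31 days. Adding weeks: 4, 11, 18, 25 — the last one ≤ 31 is the 25th.

25 December 1995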